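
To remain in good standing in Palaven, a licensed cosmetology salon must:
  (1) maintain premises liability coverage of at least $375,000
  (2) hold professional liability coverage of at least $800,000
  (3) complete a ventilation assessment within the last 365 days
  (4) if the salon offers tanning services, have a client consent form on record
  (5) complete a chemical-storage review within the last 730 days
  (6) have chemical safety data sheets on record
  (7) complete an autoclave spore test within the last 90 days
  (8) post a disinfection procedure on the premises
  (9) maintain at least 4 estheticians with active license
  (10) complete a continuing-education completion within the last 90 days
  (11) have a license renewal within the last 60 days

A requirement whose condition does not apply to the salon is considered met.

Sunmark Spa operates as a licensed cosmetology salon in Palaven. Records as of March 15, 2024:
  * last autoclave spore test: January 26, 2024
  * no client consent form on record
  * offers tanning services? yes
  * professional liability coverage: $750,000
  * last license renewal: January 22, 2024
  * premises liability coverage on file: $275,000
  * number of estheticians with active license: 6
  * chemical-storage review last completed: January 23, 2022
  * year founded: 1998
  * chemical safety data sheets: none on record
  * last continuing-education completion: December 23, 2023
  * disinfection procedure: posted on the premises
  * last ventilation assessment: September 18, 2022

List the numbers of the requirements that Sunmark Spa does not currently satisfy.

1, 2, 3, 4, 5, 6

1. premises liability coverage $275,000 < $375,000 → not met
2. professional liability coverage $750,000 < $800,000 → not met
3. ventilation assessment 544 days ago vs limit 365 → not met
4. condition 'offers tanning services' holds; client consent form absent → not met
5. chemical-storage review 782 days ago vs limit 730 → not met
6. chemical safety data sheets absent → not met
7. autoclave spore test 49 days ago vs limit 90 → met
8. disinfection procedure present → met
9. estheticians with active license 6 ≥ 4 → met
10. continuing-education completion 83 days ago vs limit 90 → met
11. license renewal 53 days ago vs limit 60 → met
Not met: 1, 2, 3, 4, 5, 6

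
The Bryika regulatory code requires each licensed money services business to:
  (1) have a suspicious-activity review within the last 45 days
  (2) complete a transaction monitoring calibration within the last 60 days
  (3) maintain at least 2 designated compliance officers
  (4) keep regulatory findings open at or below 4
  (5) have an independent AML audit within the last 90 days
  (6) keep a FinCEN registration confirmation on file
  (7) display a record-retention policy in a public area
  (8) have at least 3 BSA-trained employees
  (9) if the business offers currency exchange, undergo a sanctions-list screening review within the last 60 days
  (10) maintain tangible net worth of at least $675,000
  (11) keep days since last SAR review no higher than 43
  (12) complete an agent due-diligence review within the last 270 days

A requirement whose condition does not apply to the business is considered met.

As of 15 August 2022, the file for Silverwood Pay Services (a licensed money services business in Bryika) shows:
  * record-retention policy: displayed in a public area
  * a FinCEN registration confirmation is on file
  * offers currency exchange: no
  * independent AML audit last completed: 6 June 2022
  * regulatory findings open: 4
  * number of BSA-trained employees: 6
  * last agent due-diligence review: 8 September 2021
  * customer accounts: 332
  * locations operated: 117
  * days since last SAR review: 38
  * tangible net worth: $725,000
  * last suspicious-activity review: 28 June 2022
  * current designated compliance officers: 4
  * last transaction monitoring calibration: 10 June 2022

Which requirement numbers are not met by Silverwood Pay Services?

1. suspicious-activity review 48 days ago vs limit 45 → not met
2. transaction monitoring calibration 66 days ago vs limit 60 → not met
3. designated compliance officers 4 ≥ 2 → met
4. regulatory findings open 4 ≤ 4 → met
5. independent AML audit 70 days ago vs limit 90 → met
6. FinCEN registration confirmation present → met
7. record-retention policy present → met
8. BSA-trained employees 6 ≥ 3 → met
9. condition 'offers currency exchange' does not hold → requirement n/a → met
10. tangible net worth $725,000 ≥ $675,000 → met
11. days since last SAR review 38 ≤ 43 → met
12. agent due-diligence review 341 days ago vs limit 270 → not met
Not met: 1, 2, 12

1, 2, 12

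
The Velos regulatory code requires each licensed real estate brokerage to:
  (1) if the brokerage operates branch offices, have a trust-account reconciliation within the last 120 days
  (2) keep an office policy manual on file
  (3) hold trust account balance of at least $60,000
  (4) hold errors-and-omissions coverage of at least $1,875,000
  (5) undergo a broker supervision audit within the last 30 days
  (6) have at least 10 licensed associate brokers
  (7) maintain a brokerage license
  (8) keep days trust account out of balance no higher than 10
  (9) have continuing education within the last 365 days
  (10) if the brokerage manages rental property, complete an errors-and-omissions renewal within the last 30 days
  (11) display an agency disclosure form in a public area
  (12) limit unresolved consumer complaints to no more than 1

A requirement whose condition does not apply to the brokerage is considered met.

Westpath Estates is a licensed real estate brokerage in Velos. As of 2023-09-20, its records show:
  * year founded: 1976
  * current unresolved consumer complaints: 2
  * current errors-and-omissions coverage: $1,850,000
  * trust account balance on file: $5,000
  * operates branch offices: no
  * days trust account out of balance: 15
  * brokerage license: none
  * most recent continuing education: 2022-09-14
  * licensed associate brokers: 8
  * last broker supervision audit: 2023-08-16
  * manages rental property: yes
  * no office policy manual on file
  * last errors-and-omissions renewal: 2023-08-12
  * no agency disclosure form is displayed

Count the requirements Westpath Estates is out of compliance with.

11

1. condition 'operates branch offices' does not hold → requirement n/a → met
2. office policy manual absent → not met
3. trust account balance $5,000 < $60,000 → not met
4. errors-and-omissions coverage $1,850,000 < $1,875,000 → not met
5. broker supervision audit 35 days ago vs limit 30 → not met
6. licensed associate brokers 8 < 10 → not met
7. brokerage license absent → not met
8. days trust account out of balance 15 > 10 → not met
9. continuing education 371 days ago vs limit 365 → not met
10. condition 'manages rental property' holds; errors-and-omissions renewal 39 days ago vs limit 30 → not met
11. agency disclosure form absent → not met
12. unresolved consumer complaints 2 > 1 → not met
Not met: 11 of 12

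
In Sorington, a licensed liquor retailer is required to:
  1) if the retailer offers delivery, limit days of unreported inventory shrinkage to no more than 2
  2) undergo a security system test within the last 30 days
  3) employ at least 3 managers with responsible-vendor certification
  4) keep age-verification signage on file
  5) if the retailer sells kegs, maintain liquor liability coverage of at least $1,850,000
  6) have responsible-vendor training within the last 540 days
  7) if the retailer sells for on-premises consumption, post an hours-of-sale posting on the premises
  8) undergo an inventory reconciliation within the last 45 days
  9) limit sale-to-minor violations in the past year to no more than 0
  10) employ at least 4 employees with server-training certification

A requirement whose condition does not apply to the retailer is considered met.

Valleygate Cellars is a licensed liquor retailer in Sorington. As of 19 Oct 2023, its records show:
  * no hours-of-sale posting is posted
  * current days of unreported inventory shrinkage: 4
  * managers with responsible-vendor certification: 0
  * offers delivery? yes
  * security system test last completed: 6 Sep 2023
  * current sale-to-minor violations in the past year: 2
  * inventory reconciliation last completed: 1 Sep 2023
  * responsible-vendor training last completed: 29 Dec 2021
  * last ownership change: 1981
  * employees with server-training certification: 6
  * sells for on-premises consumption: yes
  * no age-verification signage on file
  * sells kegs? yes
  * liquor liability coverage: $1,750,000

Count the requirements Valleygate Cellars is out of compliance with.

9

1. condition 'offers delivery' holds; days of unreported inventory shrinkage 4 > 2 → not met
2. security system test 43 days ago vs limit 30 → not met
3. managers with responsible-vendor certification 0 < 3 → not met
4. age-verification signage absent → not met
5. condition 'sells kegs' holds; liquor liability coverage $1,750,000 < $1,850,000 → not met
6. responsible-vendor training 659 days ago vs limit 540 → not met
7. condition 'sells for on-premises consumption' holds; hours-of-sale posting absent → not met
8. inventory reconciliation 48 days ago vs limit 45 → not met
9. sale-to-minor violations in the past year 2 > 0 → not met
10. employees with server-training certification 6 ≥ 4 → met
Not met: 9 of 10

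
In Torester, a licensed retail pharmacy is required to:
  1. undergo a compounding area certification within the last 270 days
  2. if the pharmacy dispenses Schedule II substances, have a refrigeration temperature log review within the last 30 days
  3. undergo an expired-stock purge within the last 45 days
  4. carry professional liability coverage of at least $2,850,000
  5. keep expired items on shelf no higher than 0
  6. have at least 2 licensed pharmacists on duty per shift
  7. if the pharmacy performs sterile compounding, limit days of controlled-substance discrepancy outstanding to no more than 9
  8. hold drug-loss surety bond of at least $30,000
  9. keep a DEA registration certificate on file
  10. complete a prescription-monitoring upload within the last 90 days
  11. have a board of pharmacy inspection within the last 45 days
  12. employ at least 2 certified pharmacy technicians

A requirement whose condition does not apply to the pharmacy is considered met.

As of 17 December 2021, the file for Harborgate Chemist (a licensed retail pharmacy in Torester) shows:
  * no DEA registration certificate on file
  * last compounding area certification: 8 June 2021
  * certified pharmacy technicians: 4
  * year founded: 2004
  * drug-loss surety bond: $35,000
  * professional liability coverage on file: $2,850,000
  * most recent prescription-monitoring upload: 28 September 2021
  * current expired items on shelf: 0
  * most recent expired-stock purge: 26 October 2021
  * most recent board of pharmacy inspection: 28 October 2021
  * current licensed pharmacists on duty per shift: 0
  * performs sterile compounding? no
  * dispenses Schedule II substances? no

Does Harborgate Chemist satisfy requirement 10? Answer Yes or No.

Yes

10. prescription-monitoring upload 80 days ago vs limit 90 → met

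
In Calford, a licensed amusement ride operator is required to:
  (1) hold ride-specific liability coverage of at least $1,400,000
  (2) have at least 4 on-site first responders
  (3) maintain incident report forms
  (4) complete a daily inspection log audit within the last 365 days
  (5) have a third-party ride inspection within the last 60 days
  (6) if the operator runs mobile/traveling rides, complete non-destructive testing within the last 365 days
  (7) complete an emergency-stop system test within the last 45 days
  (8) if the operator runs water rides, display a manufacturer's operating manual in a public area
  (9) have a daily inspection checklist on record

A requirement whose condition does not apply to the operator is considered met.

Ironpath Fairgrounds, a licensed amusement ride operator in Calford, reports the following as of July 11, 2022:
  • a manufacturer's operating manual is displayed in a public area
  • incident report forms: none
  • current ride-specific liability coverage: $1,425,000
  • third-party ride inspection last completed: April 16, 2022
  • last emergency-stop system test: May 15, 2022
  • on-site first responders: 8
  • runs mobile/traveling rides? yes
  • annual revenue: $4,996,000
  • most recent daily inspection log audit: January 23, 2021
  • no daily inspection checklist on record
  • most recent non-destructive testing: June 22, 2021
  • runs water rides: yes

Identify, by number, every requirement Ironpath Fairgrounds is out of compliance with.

1. ride-specific liability coverage $1,425,000 ≥ $1,400,000 → met
2. on-site first responders 8 ≥ 4 → met
3. incident report forms absent → not met
4. daily inspection log audit 534 days ago vs limit 365 → not met
5. third-party ride inspection 86 days ago vs limit 60 → not met
6. condition 'runs mobile/traveling rides' holds; non-destructive testing 384 days ago vs limit 365 → not met
7. emergency-stop system test 57 days ago vs limit 45 → not met
8. condition 'runs water rides' holds; manufacturer's operating manual present → met
9. daily inspection checklist absent → not met
Not met: 3, 4, 5, 6, 7, 9

3, 4, 5, 6, 7, 9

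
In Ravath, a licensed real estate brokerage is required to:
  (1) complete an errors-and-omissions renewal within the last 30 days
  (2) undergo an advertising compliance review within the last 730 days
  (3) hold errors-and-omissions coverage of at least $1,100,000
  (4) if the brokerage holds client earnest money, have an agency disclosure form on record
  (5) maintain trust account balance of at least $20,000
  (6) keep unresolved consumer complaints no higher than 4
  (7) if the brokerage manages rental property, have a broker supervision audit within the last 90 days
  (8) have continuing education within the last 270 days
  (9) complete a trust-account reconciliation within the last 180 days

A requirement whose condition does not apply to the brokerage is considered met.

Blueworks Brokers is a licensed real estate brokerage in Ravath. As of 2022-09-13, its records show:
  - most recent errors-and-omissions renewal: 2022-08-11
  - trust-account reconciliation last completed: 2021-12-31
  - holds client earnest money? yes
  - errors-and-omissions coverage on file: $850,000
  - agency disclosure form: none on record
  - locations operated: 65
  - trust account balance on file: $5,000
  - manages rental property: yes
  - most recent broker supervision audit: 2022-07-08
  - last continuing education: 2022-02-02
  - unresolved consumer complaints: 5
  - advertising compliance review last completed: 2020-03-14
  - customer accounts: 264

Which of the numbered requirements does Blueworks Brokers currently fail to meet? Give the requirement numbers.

1. errors-and-omissions renewal 33 days ago vs limit 30 → not met
2. advertising compliance review 913 days ago vs limit 730 → not met
3. errors-and-omissions coverage $850,000 < $1,100,000 → not met
4. condition 'holds client earnest money' holds; agency disclosure form absent → not met
5. trust account balance $5,000 < $20,000 → not met
6. unresolved consumer complaints 5 > 4 → not met
7. condition 'manages rental property' holds; broker supervision audit 67 days ago vs limit 90 → met
8. continuing education 223 days ago vs limit 270 → met
9. trust-account reconciliation 256 days ago vs limit 180 → not met
Not met: 1, 2, 3, 4, 5, 6, 9

1, 2, 3, 4, 5, 6, 9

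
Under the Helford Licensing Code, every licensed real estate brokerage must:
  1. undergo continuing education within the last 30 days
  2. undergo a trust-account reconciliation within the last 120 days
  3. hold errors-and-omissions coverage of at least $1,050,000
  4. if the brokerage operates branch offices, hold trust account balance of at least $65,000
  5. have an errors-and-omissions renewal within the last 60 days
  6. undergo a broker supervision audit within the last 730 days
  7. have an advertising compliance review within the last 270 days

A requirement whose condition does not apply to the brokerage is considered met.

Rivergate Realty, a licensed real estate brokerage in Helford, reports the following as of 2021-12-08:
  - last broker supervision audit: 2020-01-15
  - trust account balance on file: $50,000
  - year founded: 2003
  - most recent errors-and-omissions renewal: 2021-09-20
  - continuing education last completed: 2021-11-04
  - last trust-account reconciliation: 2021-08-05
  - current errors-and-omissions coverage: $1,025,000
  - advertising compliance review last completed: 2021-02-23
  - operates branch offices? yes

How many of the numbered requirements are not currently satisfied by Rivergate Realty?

6

1. continuing education 34 days ago vs limit 30 → not met
2. trust-account reconciliation 125 days ago vs limit 120 → not met
3. errors-and-omissions coverage $1,025,000 < $1,050,000 → not met
4. condition 'operates branch offices' holds; trust account balance $50,000 < $65,000 → not met
5. errors-and-omissions renewal 79 days ago vs limit 60 → not met
6. broker supervision audit 693 days ago vs limit 730 → met
7. advertising compliance review 288 days ago vs limit 270 → not met
Not met: 6 of 7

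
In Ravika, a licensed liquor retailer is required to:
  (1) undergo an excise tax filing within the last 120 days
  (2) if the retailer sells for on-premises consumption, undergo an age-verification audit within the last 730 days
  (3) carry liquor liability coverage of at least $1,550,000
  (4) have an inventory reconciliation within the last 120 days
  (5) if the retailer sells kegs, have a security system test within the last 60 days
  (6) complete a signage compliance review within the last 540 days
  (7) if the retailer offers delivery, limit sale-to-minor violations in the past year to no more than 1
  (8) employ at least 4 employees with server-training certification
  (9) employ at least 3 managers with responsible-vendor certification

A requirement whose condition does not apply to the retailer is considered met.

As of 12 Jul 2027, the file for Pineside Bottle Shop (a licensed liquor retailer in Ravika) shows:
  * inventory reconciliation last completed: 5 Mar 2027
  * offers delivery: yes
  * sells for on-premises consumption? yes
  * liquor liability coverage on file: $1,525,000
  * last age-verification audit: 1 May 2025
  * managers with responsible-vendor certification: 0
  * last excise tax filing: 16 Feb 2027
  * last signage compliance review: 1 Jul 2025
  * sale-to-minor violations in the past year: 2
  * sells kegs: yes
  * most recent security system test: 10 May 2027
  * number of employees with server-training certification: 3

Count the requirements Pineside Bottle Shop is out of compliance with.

9

1. excise tax filing 146 days ago vs limit 120 → not met
2. condition 'sells for on-premises consumption' holds; age-verification audit 802 days ago vs limit 730 → not met
3. liquor liability coverage $1,525,000 < $1,550,000 → not met
4. inventory reconciliation 129 days ago vs limit 120 → not met
5. condition 'sells kegs' holds; security system test 63 days ago vs limit 60 → not met
6. signage compliance review 741 days ago vs limit 540 → not met
7. condition 'offers delivery' holds; sale-to-minor violations in the past year 2 > 1 → not met
8. employees with server-training certification 3 < 4 → not met
9. managers with responsible-vendor certification 0 < 3 → not met
Not met: 9 of 9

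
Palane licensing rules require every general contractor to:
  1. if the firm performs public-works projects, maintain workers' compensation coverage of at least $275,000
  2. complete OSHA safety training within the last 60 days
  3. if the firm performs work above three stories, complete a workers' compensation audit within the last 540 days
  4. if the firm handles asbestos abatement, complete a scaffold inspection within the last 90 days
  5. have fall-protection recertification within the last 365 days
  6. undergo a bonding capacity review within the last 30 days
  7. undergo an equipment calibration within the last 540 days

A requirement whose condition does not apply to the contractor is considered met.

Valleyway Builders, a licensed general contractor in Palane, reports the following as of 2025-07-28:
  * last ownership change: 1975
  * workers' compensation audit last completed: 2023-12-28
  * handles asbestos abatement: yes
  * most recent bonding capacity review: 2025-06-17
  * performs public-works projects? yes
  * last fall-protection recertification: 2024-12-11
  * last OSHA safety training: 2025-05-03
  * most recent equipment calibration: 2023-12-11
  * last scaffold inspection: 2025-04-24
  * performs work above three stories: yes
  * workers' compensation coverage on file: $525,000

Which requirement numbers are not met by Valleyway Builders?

1. condition 'performs public-works projects' holds; workers' compensation coverage $525,000 ≥ $275,000 → met
2. OSHA safety training 86 days ago vs limit 60 → not met
3. condition 'performs work above three stories' holds; workers' compensation audit 578 days ago vs limit 540 → not met
4. condition 'handles asbestos abatement' holds; scaffold inspection 95 days ago vs limit 90 → not met
5. fall-protection recertification 229 days ago vs limit 365 → met
6. bonding capacity review 41 days ago vs limit 30 → not met
7. equipment calibration 595 days ago vs limit 540 → not met
Not met: 2, 3, 4, 6, 7

2, 3, 4, 6, 7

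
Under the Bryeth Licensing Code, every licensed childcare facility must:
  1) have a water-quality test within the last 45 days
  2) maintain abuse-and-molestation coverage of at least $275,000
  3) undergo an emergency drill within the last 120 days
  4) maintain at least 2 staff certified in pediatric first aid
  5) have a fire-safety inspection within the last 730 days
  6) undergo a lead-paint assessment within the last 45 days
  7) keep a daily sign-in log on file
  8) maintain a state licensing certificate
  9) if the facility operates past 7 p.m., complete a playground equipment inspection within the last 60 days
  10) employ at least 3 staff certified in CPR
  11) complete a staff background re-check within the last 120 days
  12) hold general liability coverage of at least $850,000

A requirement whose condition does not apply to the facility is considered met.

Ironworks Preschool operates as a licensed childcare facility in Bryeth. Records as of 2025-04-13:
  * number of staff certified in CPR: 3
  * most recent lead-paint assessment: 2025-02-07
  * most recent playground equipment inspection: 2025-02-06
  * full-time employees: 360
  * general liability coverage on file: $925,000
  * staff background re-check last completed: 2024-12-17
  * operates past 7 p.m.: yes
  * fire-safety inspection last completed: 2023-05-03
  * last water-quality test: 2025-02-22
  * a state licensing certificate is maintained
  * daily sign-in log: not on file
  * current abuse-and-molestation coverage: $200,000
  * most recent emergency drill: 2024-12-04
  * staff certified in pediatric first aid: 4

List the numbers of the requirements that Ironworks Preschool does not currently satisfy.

1. water-quality test 50 days ago vs limit 45 → not met
2. abuse-and-molestation coverage $200,000 < $275,000 → not met
3. emergency drill 130 days ago vs limit 120 → not met
4. staff certified in pediatric first aid 4 ≥ 2 → met
5. fire-safety inspection 711 days ago vs limit 730 → met
6. lead-paint assessment 65 days ago vs limit 45 → not met
7. daily sign-in log absent → not met
8. state licensing certificate present → met
9. condition 'operates past 7 p.m.' holds; playground equipment inspection 66 days ago vs limit 60 → not met
10. staff certified in CPR 3 ≥ 3 → met
11. staff background re-check 117 days ago vs limit 120 → met
12. general liability coverage $925,000 ≥ $850,000 → met
Not met: 1, 2, 3, 6, 7, 9

1, 2, 3, 6, 7, 9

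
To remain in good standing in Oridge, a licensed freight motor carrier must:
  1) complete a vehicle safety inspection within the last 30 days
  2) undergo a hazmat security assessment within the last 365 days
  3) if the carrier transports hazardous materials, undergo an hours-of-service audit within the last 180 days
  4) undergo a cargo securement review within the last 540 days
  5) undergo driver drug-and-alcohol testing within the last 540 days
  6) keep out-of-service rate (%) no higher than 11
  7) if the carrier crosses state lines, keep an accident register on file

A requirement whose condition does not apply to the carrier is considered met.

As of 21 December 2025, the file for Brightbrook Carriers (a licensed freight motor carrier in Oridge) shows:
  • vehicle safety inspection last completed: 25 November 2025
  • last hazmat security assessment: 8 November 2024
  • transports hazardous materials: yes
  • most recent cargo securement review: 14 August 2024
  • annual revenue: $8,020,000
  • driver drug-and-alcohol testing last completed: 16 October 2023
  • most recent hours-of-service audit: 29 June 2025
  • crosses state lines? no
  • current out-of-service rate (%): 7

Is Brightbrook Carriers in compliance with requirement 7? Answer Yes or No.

7. condition 'crosses state lines' does not hold → requirement n/a → met

Yes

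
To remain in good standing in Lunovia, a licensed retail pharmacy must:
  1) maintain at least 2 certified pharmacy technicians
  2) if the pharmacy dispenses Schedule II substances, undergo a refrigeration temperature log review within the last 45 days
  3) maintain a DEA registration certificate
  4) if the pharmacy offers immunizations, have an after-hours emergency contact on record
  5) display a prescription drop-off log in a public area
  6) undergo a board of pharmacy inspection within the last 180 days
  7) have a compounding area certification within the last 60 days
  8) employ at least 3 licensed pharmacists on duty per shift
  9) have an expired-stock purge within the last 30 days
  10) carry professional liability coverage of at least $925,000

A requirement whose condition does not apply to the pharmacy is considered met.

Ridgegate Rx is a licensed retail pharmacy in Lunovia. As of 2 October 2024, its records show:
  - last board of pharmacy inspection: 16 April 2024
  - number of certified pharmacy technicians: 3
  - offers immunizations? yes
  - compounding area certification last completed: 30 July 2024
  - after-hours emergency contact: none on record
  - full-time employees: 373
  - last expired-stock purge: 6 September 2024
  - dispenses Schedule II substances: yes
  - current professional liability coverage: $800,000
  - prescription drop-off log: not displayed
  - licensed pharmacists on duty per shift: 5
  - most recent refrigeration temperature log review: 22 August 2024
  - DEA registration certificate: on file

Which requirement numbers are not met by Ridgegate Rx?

4, 5, 7, 10

1. certified pharmacy technicians 3 ≥ 2 → met
2. condition 'dispenses Schedule II substances' holds; refrigeration temperature log review 41 days ago vs limit 45 → met
3. DEA registration certificate present → met
4. condition 'offers immunizations' holds; after-hours emergency contact absent → not met
5. prescription drop-off log absent → not met
6. board of pharmacy inspection 169 days ago vs limit 180 → met
7. compounding area certification 64 days ago vs limit 60 → not met
8. licensed pharmacists on duty per shift 5 ≥ 3 → met
9. expired-stock purge 26 days ago vs limit 30 → met
10. professional liability coverage $800,000 < $925,000 → not met
Not met: 4, 5, 7, 10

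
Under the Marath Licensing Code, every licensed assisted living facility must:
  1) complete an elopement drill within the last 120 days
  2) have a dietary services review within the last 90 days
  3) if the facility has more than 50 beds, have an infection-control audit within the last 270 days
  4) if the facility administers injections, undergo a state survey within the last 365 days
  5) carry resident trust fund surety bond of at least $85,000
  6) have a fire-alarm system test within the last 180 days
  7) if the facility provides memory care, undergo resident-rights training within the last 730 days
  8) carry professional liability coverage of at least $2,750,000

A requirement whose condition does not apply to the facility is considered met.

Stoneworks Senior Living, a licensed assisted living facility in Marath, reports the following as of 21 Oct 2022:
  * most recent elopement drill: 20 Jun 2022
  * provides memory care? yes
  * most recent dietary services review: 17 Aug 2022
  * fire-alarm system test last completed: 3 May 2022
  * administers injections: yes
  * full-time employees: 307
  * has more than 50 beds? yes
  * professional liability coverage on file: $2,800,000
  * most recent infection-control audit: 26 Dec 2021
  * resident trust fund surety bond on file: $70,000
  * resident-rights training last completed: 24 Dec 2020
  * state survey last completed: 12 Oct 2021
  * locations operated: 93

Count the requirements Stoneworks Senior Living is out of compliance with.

4

1. elopement drill 123 days ago vs limit 120 → not met
2. dietary services review 65 days ago vs limit 90 → met
3. condition 'has more than 50 beds' holds; infection-control audit 299 days ago vs limit 270 → not met
4. condition 'administers injections' holds; state survey 374 days ago vs limit 365 → not met
5. resident trust fund surety bond $70,000 < $85,000 → not met
6. fire-alarm system test 171 days ago vs limit 180 → met
7. condition 'provides memory care' holds; resident-rights training 666 days ago vs limit 730 → met
8. professional liability coverage $2,800,000 ≥ $2,750,000 → met
Not met: 4 of 8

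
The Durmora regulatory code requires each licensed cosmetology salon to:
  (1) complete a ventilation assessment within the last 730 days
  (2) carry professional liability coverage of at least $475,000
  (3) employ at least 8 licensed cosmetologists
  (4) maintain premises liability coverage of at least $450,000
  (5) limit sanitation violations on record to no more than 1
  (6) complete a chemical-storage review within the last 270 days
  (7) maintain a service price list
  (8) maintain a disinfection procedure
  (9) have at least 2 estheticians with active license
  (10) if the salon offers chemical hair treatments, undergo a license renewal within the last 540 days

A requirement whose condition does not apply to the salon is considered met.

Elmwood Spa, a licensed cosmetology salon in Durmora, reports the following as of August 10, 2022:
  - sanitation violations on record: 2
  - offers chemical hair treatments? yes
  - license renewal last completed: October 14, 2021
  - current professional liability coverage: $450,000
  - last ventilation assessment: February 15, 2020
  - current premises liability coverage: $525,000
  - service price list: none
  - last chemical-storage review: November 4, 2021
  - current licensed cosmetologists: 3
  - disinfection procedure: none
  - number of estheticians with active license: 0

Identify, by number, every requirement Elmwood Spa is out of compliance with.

1. ventilation assessment 907 days ago vs limit 730 → not met
2. professional liability coverage $450,000 < $475,000 → not met
3. licensed cosmetologists 3 < 8 → not met
4. premises liability coverage $525,000 ≥ $450,000 → met
5. sanitation violations on record 2 > 1 → not met
6. chemical-storage review 279 days ago vs limit 270 → not met
7. service price list absent → not met
8. disinfection procedure absent → not met
9. estheticians with active license 0 < 2 → not met
10. condition 'offers chemical hair treatments' holds; license renewal 300 days ago vs limit 540 → met
Not met: 1, 2, 3, 5, 6, 7, 8, 9

1, 2, 3, 5, 6, 7, 8, 9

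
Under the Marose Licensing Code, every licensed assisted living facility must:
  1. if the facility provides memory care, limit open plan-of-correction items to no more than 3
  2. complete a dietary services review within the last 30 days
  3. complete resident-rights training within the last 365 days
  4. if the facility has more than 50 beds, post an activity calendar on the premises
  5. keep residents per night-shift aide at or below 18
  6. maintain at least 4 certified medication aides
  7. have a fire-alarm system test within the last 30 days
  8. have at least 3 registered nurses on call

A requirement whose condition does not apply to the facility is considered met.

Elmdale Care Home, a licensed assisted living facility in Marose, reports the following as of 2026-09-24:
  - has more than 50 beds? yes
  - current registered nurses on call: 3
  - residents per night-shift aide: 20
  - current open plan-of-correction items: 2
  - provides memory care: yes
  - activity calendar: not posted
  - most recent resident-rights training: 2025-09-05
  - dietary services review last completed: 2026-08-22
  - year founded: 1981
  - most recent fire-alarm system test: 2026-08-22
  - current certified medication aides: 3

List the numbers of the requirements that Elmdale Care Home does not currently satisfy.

1. condition 'provides memory care' holds; open plan-of-correction items 2 ≤ 3 → met
2. dietary services review 33 days ago vs limit 30 → not met
3. resident-rights training 384 days ago vs limit 365 → not met
4. condition 'has more than 50 beds' holds; activity calendar absent → not met
5. residents per night-shift aide 20 > 18 → not met
6. certified medication aides 3 < 4 → not met
7. fire-alarm system test 33 days ago vs limit 30 → not met
8. registered nurses on call 3 ≥ 3 → met
Not met: 2, 3, 4, 5, 6, 7

2, 3, 4, 5, 6, 7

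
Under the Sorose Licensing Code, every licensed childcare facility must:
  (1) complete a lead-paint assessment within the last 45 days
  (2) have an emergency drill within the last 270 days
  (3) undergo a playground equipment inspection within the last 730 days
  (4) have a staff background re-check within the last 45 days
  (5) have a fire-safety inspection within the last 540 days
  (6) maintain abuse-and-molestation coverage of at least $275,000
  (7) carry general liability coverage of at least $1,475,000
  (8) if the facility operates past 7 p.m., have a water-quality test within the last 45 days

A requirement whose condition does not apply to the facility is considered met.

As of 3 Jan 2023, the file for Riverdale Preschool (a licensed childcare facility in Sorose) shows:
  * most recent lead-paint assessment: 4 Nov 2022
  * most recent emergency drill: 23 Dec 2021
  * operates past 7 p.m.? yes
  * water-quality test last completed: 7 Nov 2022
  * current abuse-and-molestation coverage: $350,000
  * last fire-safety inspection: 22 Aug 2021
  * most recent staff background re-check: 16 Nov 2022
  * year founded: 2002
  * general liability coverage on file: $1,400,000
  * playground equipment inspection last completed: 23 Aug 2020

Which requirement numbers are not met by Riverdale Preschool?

1. lead-paint assessment 60 days ago vs limit 45 → not met
2. emergency drill 376 days ago vs limit 270 → not met
3. playground equipment inspection 863 days ago vs limit 730 → not met
4. staff background re-check 48 days ago vs limit 45 → not met
5. fire-safety inspection 499 days ago vs limit 540 → met
6. abuse-and-molestation coverage $350,000 ≥ $275,000 → met
7. general liability coverage $1,400,000 < $1,475,000 → not met
8. condition 'operates past 7 p.m.' holds; water-quality test 57 days ago vs limit 45 → not met
Not met: 1, 2, 3, 4, 7, 8

1, 2, 3, 4, 7, 8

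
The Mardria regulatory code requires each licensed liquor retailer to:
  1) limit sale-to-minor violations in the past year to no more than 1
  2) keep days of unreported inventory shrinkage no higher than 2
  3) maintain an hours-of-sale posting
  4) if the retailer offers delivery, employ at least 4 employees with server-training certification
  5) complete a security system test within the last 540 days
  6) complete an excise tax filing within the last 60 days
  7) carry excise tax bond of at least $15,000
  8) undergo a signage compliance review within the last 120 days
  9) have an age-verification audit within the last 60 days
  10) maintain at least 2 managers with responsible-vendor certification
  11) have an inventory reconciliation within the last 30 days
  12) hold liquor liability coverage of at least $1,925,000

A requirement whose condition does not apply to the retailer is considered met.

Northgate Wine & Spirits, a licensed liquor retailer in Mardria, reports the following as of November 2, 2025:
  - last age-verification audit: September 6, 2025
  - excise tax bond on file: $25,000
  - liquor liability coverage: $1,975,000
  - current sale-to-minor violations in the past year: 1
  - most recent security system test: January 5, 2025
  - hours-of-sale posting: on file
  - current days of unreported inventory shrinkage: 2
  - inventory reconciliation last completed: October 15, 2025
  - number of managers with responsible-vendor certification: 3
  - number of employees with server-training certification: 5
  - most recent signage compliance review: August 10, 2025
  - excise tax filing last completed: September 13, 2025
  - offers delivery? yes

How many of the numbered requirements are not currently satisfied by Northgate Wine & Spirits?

0

1. sale-to-minor violations in the past year 1 ≤ 1 → met
2. days of unreported inventory shrinkage 2 ≤ 2 → met
3. hours-of-sale posting present → met
4. condition 'offers delivery' holds; employees with server-training certification 5 ≥ 4 → met
5. security system test 301 days ago vs limit 540 → met
6. excise tax filing 50 days ago vs limit 60 → met
7. excise tax bond $25,000 ≥ $15,000 → met
8. signage compliance review 84 days ago vs limit 120 → met
9. age-verification audit 57 days ago vs limit 60 → met
10. managers with responsible-vendor certification 3 ≥ 2 → met
11. inventory reconciliation 18 days ago vs limit 30 → met
12. liquor liability coverage $1,975,000 ≥ $1,925,000 → met
Not met: 0 of 12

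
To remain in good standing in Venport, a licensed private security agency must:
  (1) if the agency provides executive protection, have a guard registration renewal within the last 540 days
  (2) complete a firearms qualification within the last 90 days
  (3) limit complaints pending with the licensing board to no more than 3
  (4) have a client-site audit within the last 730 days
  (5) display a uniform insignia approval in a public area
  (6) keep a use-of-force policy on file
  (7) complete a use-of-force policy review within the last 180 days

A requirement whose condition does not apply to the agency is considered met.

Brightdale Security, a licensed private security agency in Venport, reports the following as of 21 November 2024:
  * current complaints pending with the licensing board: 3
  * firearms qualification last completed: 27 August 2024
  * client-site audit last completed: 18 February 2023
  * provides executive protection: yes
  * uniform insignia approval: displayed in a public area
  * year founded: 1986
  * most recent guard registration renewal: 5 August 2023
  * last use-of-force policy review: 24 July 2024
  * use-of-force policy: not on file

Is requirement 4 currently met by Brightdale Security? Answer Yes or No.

4. client-site audit 642 days ago vs limit 730 → met

Yes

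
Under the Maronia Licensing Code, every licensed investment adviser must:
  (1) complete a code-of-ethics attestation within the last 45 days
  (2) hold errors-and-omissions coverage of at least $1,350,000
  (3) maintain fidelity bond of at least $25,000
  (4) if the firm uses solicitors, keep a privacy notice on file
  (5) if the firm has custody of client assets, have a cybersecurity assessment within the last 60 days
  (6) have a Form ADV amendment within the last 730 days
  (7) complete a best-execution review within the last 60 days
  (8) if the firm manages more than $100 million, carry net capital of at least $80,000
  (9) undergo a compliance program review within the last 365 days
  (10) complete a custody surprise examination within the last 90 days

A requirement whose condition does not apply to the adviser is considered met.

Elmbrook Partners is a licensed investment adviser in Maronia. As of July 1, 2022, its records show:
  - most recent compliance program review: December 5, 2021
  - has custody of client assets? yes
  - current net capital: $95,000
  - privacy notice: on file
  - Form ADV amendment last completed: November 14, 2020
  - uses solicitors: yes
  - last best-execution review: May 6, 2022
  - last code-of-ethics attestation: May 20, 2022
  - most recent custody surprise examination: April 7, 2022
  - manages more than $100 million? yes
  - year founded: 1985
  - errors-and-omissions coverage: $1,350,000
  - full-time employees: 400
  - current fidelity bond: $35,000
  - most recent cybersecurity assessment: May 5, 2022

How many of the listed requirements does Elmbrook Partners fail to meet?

0

1. code-of-ethics attestation 42 days ago vs limit 45 → met
2. errors-and-omissions coverage $1,350,000 ≥ $1,350,000 → met
3. fidelity bond $35,000 ≥ $25,000 → met
4. condition 'uses solicitors' holds; privacy notice present → met
5. condition 'has custody of client assets' holds; cybersecurity assessment 57 days ago vs limit 60 → met
6. Form ADV amendment 594 days ago vs limit 730 → met
7. best-execution review 56 days ago vs limit 60 → met
8. condition 'manages more than $100 million' holds; net capital $95,000 ≥ $80,000 → met
9. compliance program review 208 days ago vs limit 365 → met
10. custody surprise examination 85 days ago vs limit 90 → met
Not met: 0 of 10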